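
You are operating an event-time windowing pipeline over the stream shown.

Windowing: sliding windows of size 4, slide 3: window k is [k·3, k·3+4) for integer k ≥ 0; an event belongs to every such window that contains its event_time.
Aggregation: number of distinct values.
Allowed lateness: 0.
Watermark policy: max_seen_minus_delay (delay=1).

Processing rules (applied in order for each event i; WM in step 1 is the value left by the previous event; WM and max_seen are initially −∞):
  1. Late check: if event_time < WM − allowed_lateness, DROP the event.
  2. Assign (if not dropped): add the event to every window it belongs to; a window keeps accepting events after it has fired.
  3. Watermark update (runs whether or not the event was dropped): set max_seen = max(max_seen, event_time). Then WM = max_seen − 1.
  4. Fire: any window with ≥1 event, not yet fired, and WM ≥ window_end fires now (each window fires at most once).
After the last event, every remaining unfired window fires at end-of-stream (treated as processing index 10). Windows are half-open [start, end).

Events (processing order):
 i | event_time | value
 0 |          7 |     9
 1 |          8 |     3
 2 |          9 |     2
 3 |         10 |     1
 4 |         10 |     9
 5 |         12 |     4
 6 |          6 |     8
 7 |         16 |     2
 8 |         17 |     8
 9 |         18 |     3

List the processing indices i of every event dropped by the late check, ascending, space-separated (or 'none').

i=0 t=7 v=9: → [6,10); WM=6
i=1 t=8 v=3: → [6,10); WM=7
i=2 t=9 v=2: → [9,13),[6,10); WM=8
i=3 t=10 v=1: → [9,13); WM=9
i=4 t=10 v=9: → [9,13); WM=9
i=5 t=12 v=4: → [12,16),[9,13); WM=11; [6,10) fires=3
i=6 t=6 v=8: DROP (t<11-0); WM=11
i=7 t=16 v=2: → [15,19); WM=15; [9,13) fires=4
i=8 t=17 v=8: → [15,19); WM=16; [12,16) fires=1
i=9 t=18 v=3: → [18,22),[15,19); WM=17

6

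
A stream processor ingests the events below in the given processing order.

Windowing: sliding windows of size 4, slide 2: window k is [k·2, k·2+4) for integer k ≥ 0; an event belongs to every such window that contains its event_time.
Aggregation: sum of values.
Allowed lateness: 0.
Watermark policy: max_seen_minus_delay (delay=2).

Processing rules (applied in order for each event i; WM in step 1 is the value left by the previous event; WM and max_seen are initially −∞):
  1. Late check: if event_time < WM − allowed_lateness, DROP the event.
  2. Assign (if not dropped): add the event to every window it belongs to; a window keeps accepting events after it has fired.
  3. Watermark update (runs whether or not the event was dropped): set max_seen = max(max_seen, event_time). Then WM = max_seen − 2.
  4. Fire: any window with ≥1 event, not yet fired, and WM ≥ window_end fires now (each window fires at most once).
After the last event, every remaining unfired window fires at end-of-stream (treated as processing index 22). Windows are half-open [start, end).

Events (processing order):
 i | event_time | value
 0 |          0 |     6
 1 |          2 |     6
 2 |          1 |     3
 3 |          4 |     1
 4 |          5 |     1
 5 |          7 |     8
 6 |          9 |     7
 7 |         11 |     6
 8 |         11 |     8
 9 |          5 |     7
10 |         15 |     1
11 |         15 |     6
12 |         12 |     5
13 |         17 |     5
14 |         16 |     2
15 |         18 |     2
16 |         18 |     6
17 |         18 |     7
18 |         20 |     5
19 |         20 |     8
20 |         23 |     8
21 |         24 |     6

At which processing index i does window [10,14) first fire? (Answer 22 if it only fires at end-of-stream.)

13

i=0 t=0 v=6: → [0,4); WM=-2
i=1 t=2 v=6: → [2,6),[0,4); WM=0
i=2 t=1 v=3: → [0,4); WM=0
i=3 t=4 v=1: → [4,8),[2,6); WM=2
i=4 t=5 v=1: → [4,8),[2,6); WM=3
i=5 t=7 v=8: → [6,10),[4,8); WM=5; [0,4) fires=15
i=6 t=9 v=7: → [8,12),[6,10); WM=7; [2,6) fires=8
i=7 t=11 v=6: → [10,14),[8,12); WM=9; [4,8) fires=10
i=8 t=11 v=8: → [10,14),[8,12); WM=9
i=9 t=5 v=7: DROP (t<9-0); WM=9
i=10 t=15 v=1: → [14,18),[12,16); WM=13; [6,10) fires=15 [8,12) fires=21
i=11 t=15 v=6: → [14,18),[12,16); WM=13
i=12 t=12 v=5: DROP (t<13-0); WM=13
i=13 t=17 v=5: → [16,20),[14,18); WM=15; [10,14) fires=14
i=14 t=16 v=2: → [16,20),[14,18); WM=15
i=15 t=18 v=2: → [18,22),[16,20); WM=16; [12,16) fires=7
i=16 t=18 v=6: → [18,22),[16,20); WM=16
i=17 t=18 v=7: → [18,22),[16,20); WM=16
i=18 t=20 v=5: → [20,24),[18,22); WM=18; [14,18) fires=14
i=19 t=20 v=8: → [20,24),[18,22); WM=18
i=20 t=23 v=8: → [22,26),[20,24); WM=21; [16,20) fires=22
i=21 t=24 v=6: → [24,28),[22,26); WM=22; [18,22) fires=28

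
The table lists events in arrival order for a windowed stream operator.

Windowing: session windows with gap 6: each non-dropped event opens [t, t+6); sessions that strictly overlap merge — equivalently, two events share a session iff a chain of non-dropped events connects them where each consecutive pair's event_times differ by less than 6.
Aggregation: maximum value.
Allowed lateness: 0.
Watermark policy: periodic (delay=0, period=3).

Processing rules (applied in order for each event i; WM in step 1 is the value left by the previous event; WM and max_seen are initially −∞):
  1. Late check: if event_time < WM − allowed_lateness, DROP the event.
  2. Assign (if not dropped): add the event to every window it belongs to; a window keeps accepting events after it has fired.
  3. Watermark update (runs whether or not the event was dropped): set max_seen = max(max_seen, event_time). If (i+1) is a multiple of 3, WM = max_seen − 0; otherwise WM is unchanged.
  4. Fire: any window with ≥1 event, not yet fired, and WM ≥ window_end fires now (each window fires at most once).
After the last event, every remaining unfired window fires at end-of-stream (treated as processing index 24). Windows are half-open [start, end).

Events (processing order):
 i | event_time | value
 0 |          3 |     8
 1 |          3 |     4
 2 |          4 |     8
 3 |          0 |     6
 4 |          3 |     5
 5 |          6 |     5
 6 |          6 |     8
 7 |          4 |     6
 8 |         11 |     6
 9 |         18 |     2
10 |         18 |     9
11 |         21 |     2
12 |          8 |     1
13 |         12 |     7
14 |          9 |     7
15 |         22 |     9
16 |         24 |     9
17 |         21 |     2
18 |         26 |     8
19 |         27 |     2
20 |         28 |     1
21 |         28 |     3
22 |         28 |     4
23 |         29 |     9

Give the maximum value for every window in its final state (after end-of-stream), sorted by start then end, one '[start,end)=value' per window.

[3,17)=8 [18,35)=9

i=0 t=3 v=8: → [3,9); WM=−∞
i=1 t=3 v=4: → [3,9); WM=−∞
i=2 t=4 v=8: → [3,10); WM=4
i=3 t=0 v=6: DROP (t<4-0); WM=4
i=4 t=3 v=5: DROP (t<4-0); WM=4
i=5 t=6 v=5: → [3,12); WM=6
i=6 t=6 v=8: → [3,12); WM=6
i=7 t=4 v=6: DROP (t<6-0); WM=6
i=8 t=11 v=6: → [3,17); WM=11
i=9 t=18 v=2: → [18,24); WM=11
i=10 t=18 v=9: → [18,24); WM=11
i=11 t=21 v=2: → [18,27); WM=21
i=12 t=8 v=1: DROP (t<21-0); WM=21
i=13 t=12 v=7: DROP (t<21-0); WM=21
i=14 t=9 v=7: DROP (t<21-0); WM=21
i=15 t=22 v=9: → [18,28); WM=21
i=16 t=24 v=9: → [18,30); WM=21
i=17 t=21 v=2: → [18,30); WM=24
i=18 t=26 v=8: → [18,32); WM=24
i=19 t=27 v=2: → [18,33); WM=24
i=20 t=28 v=1: → [18,34); WM=28
i=21 t=28 v=3: → [18,34); WM=28
i=22 t=28 v=4: → [18,34); WM=28
i=23 t=29 v=9: → [18,35); WM=29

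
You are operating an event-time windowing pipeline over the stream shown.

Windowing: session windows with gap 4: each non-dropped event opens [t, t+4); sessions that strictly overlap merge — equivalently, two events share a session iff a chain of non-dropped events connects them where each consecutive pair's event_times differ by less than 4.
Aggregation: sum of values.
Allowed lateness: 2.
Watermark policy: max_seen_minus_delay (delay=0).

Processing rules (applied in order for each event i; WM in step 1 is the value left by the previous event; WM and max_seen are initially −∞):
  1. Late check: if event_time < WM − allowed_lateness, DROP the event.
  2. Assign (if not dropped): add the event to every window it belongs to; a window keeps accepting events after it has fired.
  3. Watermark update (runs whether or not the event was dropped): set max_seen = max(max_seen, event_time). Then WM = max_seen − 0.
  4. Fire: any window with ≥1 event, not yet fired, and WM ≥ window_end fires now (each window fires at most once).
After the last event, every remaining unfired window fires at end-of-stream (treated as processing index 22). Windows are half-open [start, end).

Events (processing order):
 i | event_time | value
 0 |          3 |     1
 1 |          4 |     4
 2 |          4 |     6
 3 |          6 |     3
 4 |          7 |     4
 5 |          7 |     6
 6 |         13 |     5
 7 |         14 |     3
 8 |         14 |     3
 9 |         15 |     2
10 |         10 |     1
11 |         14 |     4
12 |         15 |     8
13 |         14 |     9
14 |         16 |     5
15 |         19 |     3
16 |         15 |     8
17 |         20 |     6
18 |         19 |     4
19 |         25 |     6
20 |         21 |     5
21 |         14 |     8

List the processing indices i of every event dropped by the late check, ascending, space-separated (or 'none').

10 16 20 21

i=0 t=3 v=1: → [3,7); WM=3
i=1 t=4 v=4: → [3,8); WM=4
i=2 t=4 v=6: → [3,8); WM=4
i=3 t=6 v=3: → [3,10); WM=6
i=4 t=7 v=4: → [3,11); WM=7
i=5 t=7 v=6: → [3,11); WM=7
i=6 t=13 v=5: → [13,17); WM=13
i=7 t=14 v=3: → [13,18); WM=14
i=8 t=14 v=3: → [13,18); WM=14
i=9 t=15 v=2: → [13,19); WM=15
i=10 t=10 v=1: DROP (t<15-2); WM=15
i=11 t=14 v=4: → [13,19); WM=15
i=12 t=15 v=8: → [13,19); WM=15
i=13 t=14 v=9: → [13,19); WM=15
i=14 t=16 v=5: → [13,20); WM=16
i=15 t=19 v=3: → [13,23); WM=19
i=16 t=15 v=8: DROP (t<19-2); WM=19
i=17 t=20 v=6: → [13,24); WM=20
i=18 t=19 v=4: → [13,24); WM=20
i=19 t=25 v=6: → [25,29); WM=25
i=20 t=21 v=5: DROP (t<25-2); WM=25
i=21 t=14 v=8: DROP (t<25-2); WM=25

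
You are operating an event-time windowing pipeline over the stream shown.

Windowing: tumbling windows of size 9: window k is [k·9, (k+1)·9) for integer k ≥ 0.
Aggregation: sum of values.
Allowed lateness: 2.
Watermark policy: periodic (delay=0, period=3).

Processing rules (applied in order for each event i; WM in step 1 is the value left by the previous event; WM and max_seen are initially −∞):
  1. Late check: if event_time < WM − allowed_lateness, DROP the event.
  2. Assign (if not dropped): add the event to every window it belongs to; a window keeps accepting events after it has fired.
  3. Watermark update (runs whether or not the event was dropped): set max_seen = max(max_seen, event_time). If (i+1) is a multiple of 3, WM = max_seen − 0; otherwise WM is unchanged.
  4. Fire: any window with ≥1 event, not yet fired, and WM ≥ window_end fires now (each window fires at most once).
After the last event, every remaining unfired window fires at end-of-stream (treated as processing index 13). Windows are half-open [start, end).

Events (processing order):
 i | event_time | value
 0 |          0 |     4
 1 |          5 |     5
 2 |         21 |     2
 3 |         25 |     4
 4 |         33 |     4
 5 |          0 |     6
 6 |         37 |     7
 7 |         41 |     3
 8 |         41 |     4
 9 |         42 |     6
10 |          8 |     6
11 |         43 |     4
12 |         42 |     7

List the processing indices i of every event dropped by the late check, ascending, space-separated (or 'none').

i=0 t=0 v=4: → [0,9); WM=−∞
i=1 t=5 v=5: → [0,9); WM=−∞
i=2 t=21 v=2: → [18,27); WM=21; [0,9) fires=9
i=3 t=25 v=4: → [18,27); WM=21
i=4 t=33 v=4: → [27,36); WM=21
i=5 t=0 v=6: DROP (t<21-2); WM=33; [18,27) fires=6
i=6 t=37 v=7: → [36,45); WM=33
i=7 t=41 v=3: → [36,45); WM=33
i=8 t=41 v=4: → [36,45); WM=41; [27,36) fires=4
i=9 t=42 v=6: → [36,45); WM=41
i=10 t=8 v=6: DROP (t<41-2); WM=41
i=11 t=43 v=4: → [36,45); WM=43
i=12 t=42 v=7: → [36,45); WM=43

5 10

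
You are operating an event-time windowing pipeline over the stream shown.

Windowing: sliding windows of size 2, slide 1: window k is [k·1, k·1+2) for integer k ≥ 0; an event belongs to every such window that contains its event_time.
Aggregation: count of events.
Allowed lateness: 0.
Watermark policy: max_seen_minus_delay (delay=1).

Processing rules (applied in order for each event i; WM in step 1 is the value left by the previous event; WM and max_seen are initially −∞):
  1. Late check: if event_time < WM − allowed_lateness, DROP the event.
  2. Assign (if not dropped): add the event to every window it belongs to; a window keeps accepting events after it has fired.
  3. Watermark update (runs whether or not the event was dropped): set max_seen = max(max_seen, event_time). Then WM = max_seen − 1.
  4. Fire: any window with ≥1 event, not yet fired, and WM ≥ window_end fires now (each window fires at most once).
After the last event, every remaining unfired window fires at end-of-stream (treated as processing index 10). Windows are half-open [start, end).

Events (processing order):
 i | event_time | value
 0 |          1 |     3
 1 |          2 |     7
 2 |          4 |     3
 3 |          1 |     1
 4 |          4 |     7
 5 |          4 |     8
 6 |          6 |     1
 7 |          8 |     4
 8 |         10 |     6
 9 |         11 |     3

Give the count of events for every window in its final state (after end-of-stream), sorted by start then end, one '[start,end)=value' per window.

i=0 t=1 v=3: → [1,3),[0,2); WM=0
i=1 t=2 v=7: → [2,4),[1,3); WM=1
i=2 t=4 v=3: → [4,6),[3,5); WM=3; [0,2) fires=1 [1,3) fires=2
i=3 t=1 v=1: DROP (t<3-0); WM=3
i=4 t=4 v=7: → [4,6),[3,5); WM=3
i=5 t=4 v=8: → [4,6),[3,5); WM=3
i=6 t=6 v=1: → [6,8),[5,7); WM=5; [2,4) fires=1 [3,5) fires=3
i=7 t=8 v=4: → [8,10),[7,9); WM=7; [4,6) fires=3 [5,7) fires=1
i=8 t=10 v=6: → [10,12),[9,11); WM=9; [6,8) fires=1 [7,9) fires=1
i=9 t=11 v=3: → [11,13),[10,12); WM=10; [8,10) fires=1

[0,2)=1 [1,3)=2 [2,4)=1 [3,5)=3 [4,6)=3 [5,7)=1 [6,8)=1 [7,9)=1 [8,10)=1 [9,11)=1 [10,12)=2 [11,13)=1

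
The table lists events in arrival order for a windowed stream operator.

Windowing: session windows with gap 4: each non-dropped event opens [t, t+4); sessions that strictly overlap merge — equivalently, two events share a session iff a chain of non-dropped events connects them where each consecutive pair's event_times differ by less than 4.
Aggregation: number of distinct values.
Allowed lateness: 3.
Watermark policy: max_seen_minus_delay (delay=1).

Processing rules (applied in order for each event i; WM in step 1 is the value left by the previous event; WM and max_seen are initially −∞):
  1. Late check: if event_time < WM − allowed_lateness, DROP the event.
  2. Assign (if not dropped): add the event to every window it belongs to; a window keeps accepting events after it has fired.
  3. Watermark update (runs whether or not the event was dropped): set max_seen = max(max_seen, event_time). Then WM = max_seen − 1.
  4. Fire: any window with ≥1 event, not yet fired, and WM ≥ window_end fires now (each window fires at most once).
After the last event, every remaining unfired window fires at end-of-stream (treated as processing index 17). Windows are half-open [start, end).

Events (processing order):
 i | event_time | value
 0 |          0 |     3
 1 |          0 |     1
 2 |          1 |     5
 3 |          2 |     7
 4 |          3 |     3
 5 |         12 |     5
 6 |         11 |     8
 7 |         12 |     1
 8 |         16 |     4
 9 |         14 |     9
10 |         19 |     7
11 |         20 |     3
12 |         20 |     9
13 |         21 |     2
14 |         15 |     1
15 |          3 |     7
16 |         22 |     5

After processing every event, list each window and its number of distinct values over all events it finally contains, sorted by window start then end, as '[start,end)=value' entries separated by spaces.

i=0 t=0 v=3: → [0,4); WM=-1
i=1 t=0 v=1: → [0,4); WM=-1
i=2 t=1 v=5: → [0,5); WM=0
i=3 t=2 v=7: → [0,6); WM=1
i=4 t=3 v=3: → [0,7); WM=2
i=5 t=12 v=5: → [12,16); WM=11
i=6 t=11 v=8: → [11,16); WM=11
i=7 t=12 v=1: → [11,16); WM=11
i=8 t=16 v=4: → [16,20); WM=15
i=9 t=14 v=9: → [11,20); WM=15
i=10 t=19 v=7: → [11,23); WM=18
i=11 t=20 v=3: → [11,24); WM=19
i=12 t=20 v=9: → [11,24); WM=19
i=13 t=21 v=2: → [11,25); WM=20
i=14 t=15 v=1: DROP (t<20-3); WM=20
i=15 t=3 v=7: DROP (t<20-3); WM=20
i=16 t=22 v=5: → [11,26); WM=21

[0,7)=4 [11,26)=8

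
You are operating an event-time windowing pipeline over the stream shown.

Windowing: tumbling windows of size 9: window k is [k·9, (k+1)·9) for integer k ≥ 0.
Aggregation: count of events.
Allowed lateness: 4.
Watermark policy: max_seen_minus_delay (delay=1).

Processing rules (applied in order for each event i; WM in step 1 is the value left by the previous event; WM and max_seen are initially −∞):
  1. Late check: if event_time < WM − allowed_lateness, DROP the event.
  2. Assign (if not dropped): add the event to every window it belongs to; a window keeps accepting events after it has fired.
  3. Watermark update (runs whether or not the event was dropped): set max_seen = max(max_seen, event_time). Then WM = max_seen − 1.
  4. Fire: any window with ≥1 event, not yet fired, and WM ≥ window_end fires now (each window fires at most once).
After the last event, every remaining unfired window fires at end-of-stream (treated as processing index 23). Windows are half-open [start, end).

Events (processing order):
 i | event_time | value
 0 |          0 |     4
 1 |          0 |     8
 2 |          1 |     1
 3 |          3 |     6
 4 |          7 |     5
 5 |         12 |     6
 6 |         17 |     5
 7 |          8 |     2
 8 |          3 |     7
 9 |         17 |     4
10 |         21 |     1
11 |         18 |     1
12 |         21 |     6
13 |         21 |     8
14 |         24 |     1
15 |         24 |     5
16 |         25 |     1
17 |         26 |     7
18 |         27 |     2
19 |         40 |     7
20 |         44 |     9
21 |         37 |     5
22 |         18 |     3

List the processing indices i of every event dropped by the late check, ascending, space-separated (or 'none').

7 8 21 22

i=0 t=0 v=4: → [0,9); WM=-1
i=1 t=0 v=8: → [0,9); WM=-1
i=2 t=1 v=1: → [0,9); WM=0
i=3 t=3 v=6: → [0,9); WM=2
i=4 t=7 v=5: → [0,9); WM=6
i=5 t=12 v=6: → [9,18); WM=11; [0,9) fires=5
i=6 t=17 v=5: → [9,18); WM=16
i=7 t=8 v=2: DROP (t<16-4); WM=16
i=8 t=3 v=7: DROP (t<16-4); WM=16
i=9 t=17 v=4: → [9,18); WM=16
i=10 t=21 v=1: → [18,27); WM=20; [9,18) fires=3
i=11 t=18 v=1: → [18,27); WM=20
i=12 t=21 v=6: → [18,27); WM=20
i=13 t=21 v=8: → [18,27); WM=20
i=14 t=24 v=1: → [18,27); WM=23
i=15 t=24 v=5: → [18,27); WM=23
i=16 t=25 v=1: → [18,27); WM=24
i=17 t=26 v=7: → [18,27); WM=25
i=18 t=27 v=2: → [27,36); WM=26
i=19 t=40 v=7: → [36,45); WM=39; [18,27) fires=8 [27,36) fires=1
i=20 t=44 v=9: → [36,45); WM=43
i=21 t=37 v=5: DROP (t<43-4); WM=43
i=22 t=18 v=3: DROP (t<43-4); WM=43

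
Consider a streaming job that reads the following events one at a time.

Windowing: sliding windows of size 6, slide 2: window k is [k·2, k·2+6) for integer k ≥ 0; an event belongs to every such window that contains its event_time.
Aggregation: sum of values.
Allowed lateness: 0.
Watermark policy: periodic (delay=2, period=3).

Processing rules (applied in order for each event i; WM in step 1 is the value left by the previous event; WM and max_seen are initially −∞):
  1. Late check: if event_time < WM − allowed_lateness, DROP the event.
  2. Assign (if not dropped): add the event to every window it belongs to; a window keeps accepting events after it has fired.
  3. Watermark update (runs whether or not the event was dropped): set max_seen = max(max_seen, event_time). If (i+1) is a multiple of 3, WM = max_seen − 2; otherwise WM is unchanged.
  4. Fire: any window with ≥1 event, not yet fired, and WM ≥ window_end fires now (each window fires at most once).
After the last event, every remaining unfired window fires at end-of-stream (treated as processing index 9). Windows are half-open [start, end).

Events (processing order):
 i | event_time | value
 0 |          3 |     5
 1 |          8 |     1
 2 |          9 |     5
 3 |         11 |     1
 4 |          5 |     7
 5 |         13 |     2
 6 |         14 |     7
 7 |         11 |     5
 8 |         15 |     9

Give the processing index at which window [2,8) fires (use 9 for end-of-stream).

i=0 t=3 v=5: → [2,8),[0,6); WM=−∞
i=1 t=8 v=1: → [8,14),[6,12),[4,10); WM=−∞
i=2 t=9 v=5: → [8,14),[6,12),[4,10); WM=7; [0,6) fires=5
i=3 t=11 v=1: → [10,16),[8,14),[6,12); WM=7
i=4 t=5 v=7: DROP (t<7-0); WM=7
i=5 t=13 v=2: → [12,18),[10,16),[8,14); WM=11; [2,8) fires=5 [4,10) fires=6
i=6 t=14 v=7: → [14,20),[12,18),[10,16); WM=11
i=7 t=11 v=5: → [10,16),[8,14),[6,12); WM=11
i=8 t=15 v=9: → [14,20),[12,18),[10,16); WM=13; [6,12) fires=12

5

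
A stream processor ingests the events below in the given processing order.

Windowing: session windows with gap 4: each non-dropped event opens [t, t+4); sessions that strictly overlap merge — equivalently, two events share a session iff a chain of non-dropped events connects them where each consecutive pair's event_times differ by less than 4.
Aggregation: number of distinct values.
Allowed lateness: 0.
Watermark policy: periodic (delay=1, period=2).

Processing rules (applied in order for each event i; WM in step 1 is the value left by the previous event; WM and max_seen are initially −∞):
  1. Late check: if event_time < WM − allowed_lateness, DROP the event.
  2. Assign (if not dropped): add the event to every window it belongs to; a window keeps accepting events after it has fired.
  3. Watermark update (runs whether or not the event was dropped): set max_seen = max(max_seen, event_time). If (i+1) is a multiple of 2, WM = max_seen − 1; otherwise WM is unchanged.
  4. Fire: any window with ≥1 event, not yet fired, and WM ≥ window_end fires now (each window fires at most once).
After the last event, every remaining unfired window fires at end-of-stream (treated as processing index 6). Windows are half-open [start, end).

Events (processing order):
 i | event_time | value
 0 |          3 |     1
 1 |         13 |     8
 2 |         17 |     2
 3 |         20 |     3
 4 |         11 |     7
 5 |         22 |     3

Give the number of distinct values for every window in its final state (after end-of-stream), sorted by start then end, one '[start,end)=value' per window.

[3,7)=1 [13,17)=1 [17,26)=2

i=0 t=3 v=1: → [3,7); WM=−∞
i=1 t=13 v=8: → [13,17); WM=12
i=2 t=17 v=2: → [17,21); WM=12
i=3 t=20 v=3: → [17,24); WM=19
i=4 t=11 v=7: DROP (t<19-0); WM=19
i=5 t=22 v=3: → [17,26); WM=21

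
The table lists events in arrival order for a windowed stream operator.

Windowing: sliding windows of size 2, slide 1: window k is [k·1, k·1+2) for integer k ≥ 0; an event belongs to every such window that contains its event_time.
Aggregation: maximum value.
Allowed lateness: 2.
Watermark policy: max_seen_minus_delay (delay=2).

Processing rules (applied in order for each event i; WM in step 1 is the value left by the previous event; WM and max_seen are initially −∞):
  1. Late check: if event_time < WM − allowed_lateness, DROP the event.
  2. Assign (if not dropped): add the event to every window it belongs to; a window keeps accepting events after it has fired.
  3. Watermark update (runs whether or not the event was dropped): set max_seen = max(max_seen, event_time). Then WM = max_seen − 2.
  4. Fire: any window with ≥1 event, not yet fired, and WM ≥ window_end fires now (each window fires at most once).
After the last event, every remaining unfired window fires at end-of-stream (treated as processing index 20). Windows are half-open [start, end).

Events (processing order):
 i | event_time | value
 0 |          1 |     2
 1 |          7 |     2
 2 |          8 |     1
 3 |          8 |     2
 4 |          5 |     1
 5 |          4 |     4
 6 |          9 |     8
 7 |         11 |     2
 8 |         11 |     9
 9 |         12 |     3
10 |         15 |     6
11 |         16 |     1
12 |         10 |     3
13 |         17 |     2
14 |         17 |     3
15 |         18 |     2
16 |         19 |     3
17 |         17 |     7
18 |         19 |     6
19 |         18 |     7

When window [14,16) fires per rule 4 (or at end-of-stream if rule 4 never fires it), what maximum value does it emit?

6

i=0 t=1 v=2: → [1,3),[0,2); WM=-1
i=1 t=7 v=2: → [7,9),[6,8); WM=5; [0,2) fires=2 [1,3) fires=2
i=2 t=8 v=1: → [8,10),[7,9); WM=6
i=3 t=8 v=2: → [8,10),[7,9); WM=6
i=4 t=5 v=1: → [5,7),[4,6); WM=6; [4,6) fires=1
i=5 t=4 v=4: → [4,6),[3,5); WM=6; [3,5) fires=4
i=6 t=9 v=8: → [9,11),[8,10); WM=7; [5,7) fires=1
i=7 t=11 v=2: → [11,13),[10,12); WM=9; [6,8) fires=2 [7,9) fires=2
i=8 t=11 v=9: → [11,13),[10,12); WM=9
i=9 t=12 v=3: → [12,14),[11,13); WM=10; [8,10) fires=8
i=10 t=15 v=6: → [15,17),[14,16); WM=13; [9,11) fires=8 [10,12) fires=9 [11,13) fires=9
i=11 t=16 v=1: → [16,18),[15,17); WM=14; [12,14) fires=3
i=12 t=10 v=3: DROP (t<14-2); WM=14
i=13 t=17 v=2: → [17,19),[16,18); WM=15
i=14 t=17 v=3: → [17,19),[16,18); WM=15
i=15 t=18 v=2: → [18,20),[17,19); WM=16; [14,16) fires=6
i=16 t=19 v=3: → [19,21),[18,20); WM=17; [15,17) fires=6
i=17 t=17 v=7: → [17,19),[16,18); WM=17
i=18 t=19 v=6: → [19,21),[18,20); WM=17
i=19 t=18 v=7: → [18,20),[17,19); WM=17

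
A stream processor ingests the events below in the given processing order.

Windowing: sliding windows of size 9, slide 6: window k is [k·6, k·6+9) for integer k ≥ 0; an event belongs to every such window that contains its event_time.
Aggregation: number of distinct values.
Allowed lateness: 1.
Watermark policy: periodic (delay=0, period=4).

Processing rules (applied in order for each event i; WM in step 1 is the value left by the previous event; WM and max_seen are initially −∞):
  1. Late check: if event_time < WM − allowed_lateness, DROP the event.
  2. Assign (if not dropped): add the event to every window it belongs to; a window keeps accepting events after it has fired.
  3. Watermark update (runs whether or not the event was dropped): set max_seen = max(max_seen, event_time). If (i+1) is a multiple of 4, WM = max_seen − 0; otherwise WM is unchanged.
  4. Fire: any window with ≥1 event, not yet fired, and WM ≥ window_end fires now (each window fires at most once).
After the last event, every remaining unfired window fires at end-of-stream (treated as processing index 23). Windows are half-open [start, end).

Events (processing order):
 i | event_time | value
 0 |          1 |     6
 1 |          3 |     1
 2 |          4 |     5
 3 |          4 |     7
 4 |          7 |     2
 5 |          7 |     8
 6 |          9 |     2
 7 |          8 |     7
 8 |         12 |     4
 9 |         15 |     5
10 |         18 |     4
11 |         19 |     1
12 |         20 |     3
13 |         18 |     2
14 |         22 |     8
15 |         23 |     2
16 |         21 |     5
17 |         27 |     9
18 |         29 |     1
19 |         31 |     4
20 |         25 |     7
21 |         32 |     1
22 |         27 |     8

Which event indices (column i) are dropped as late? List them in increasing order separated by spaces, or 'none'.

i=0 t=1 v=6: → [0,9); WM=−∞
i=1 t=3 v=1: → [0,9); WM=−∞
i=2 t=4 v=5: → [0,9); WM=−∞
i=3 t=4 v=7: → [0,9); WM=4
i=4 t=7 v=2: → [6,15),[0,9); WM=4
i=5 t=7 v=8: → [6,15),[0,9); WM=4
i=6 t=9 v=2: → [6,15); WM=4
i=7 t=8 v=7: → [6,15),[0,9); WM=9; [0,9) fires=6
i=8 t=12 v=4: → [12,21),[6,15); WM=9
i=9 t=15 v=5: → [12,21); WM=9
i=10 t=18 v=4: → [18,27),[12,21); WM=9
i=11 t=19 v=1: → [18,27),[12,21); WM=19; [6,15) fires=4
i=12 t=20 v=3: → [18,27),[12,21); WM=19
i=13 t=18 v=2: → [18,27),[12,21); WM=19
i=14 t=22 v=8: → [18,27); WM=19
i=15 t=23 v=2: → [18,27); WM=23; [12,21) fires=5
i=16 t=21 v=5: DROP (t<23-1); WM=23
i=17 t=27 v=9: → [24,33); WM=23
i=18 t=29 v=1: → [24,33); WM=23
i=19 t=31 v=4: → [30,39),[24,33); WM=31; [18,27) fires=5
i=20 t=25 v=7: DROP (t<31-1); WM=31
i=21 t=32 v=1: → [30,39),[24,33); WM=31
i=22 t=27 v=8: DROP (t<31-1); WM=31

16 20 22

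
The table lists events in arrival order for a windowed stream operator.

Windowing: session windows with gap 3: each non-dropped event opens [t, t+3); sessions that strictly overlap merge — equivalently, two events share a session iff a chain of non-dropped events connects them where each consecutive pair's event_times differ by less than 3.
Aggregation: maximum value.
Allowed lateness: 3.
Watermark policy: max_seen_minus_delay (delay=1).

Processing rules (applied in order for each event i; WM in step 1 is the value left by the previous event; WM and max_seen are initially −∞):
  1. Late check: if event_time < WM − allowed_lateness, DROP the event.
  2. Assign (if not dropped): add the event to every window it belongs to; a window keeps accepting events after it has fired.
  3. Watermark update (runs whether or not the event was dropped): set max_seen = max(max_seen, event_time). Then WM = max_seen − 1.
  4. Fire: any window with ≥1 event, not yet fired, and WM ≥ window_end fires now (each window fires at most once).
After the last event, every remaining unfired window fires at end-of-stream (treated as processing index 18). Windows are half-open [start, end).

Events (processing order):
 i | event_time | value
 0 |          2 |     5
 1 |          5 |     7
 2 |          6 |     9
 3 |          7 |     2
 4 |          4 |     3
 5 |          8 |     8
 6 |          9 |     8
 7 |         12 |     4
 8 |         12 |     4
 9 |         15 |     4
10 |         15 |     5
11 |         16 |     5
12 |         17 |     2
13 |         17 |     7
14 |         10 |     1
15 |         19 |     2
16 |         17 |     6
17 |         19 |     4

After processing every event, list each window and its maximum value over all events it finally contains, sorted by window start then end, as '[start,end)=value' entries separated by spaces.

[2,12)=9 [12,15)=4 [15,22)=7

i=0 t=2 v=5: → [2,5); WM=1
i=1 t=5 v=7: → [5,8); WM=4
i=2 t=6 v=9: → [5,9); WM=5
i=3 t=7 v=2: → [5,10); WM=6
i=4 t=4 v=3: → [2,10); WM=6
i=5 t=8 v=8: → [2,11); WM=7
i=6 t=9 v=8: → [2,12); WM=8
i=7 t=12 v=4: → [12,15); WM=11
i=8 t=12 v=4: → [12,15); WM=11
i=9 t=15 v=4: → [15,18); WM=14
i=10 t=15 v=5: → [15,18); WM=14
i=11 t=16 v=5: → [15,19); WM=15
i=12 t=17 v=2: → [15,20); WM=16
i=13 t=17 v=7: → [15,20); WM=16
i=14 t=10 v=1: DROP (t<16-3); WM=16
i=15 t=19 v=2: → [15,22); WM=18
i=16 t=17 v=6: → [15,22); WM=18
i=17 t=19 v=4: → [15,22); WM=18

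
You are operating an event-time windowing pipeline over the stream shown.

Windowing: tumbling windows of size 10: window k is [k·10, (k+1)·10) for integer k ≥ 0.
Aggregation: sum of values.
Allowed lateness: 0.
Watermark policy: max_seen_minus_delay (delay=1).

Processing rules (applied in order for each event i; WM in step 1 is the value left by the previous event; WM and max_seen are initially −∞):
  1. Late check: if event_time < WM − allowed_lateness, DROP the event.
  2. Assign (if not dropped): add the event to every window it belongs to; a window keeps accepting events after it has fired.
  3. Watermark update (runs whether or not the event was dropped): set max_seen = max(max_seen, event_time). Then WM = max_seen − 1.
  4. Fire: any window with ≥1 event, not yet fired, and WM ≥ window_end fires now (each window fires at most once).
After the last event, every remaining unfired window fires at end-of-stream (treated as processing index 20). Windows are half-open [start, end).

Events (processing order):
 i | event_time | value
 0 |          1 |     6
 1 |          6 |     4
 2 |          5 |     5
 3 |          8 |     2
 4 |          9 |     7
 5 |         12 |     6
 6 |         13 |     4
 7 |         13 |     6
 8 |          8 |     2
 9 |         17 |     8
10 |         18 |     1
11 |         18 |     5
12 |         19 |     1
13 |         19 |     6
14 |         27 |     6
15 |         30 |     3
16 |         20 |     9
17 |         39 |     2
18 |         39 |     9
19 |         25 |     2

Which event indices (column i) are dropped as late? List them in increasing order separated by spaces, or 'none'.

8 16 19

i=0 t=1 v=6: → [0,10); WM=0
i=1 t=6 v=4: → [0,10); WM=5
i=2 t=5 v=5: → [0,10); WM=5
i=3 t=8 v=2: → [0,10); WM=7
i=4 t=9 v=7: → [0,10); WM=8
i=5 t=12 v=6: → [10,20); WM=11; [0,10) fires=24
i=6 t=13 v=4: → [10,20); WM=12
i=7 t=13 v=6: → [10,20); WM=12
i=8 t=8 v=2: DROP (t<12-0); WM=12
i=9 t=17 v=8: → [10,20); WM=16
i=10 t=18 v=1: → [10,20); WM=17
i=11 t=18 v=5: → [10,20); WM=17
i=12 t=19 v=1: → [10,20); WM=18
i=13 t=19 v=6: → [10,20); WM=18
i=14 t=27 v=6: → [20,30); WM=26; [10,20) fires=37
i=15 t=30 v=3: → [30,40); WM=29
i=16 t=20 v=9: DROP (t<29-0); WM=29
i=17 t=39 v=2: → [30,40); WM=38; [20,30) fires=6
i=18 t=39 v=9: → [30,40); WM=38
i=19 t=25 v=2: DROP (t<38-0); WM=38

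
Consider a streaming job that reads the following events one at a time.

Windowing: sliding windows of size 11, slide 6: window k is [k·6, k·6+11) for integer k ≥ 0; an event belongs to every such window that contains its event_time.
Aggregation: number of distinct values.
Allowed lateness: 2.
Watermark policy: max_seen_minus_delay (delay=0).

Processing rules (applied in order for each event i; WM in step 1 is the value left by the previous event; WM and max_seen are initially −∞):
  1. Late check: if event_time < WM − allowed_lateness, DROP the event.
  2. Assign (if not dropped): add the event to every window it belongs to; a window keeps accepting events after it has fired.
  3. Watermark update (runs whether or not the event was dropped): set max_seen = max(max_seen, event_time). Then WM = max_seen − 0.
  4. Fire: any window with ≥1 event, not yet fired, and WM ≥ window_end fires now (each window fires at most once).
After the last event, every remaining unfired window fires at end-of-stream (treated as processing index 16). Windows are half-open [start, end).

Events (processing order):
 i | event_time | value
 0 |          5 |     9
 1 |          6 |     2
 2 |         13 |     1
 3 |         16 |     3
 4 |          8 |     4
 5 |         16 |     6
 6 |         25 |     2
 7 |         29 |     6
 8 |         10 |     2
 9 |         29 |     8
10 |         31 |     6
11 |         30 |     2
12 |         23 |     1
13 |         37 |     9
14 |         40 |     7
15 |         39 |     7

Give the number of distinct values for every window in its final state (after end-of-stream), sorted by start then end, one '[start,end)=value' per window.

[0,11)=2 [6,17)=4 [12,23)=3 [18,29)=1 [24,35)=3 [30,41)=4 [36,47)=2

i=0 t=5 v=9: → [0,11); WM=5
i=1 t=6 v=2: → [6,17),[0,11); WM=6
i=2 t=13 v=1: → [12,23),[6,17); WM=13; [0,11) fires=2
i=3 t=16 v=3: → [12,23),[6,17); WM=16
i=4 t=8 v=4: DROP (t<16-2); WM=16
i=5 t=16 v=6: → [12,23),[6,17); WM=16
i=6 t=25 v=2: → [24,35),[18,29); WM=25; [6,17) fires=4 [12,23) fires=3
i=7 t=29 v=6: → [24,35); WM=29; [18,29) fires=1
i=8 t=10 v=2: DROP (t<29-2); WM=29
i=9 t=29 v=8: → [24,35); WM=29
i=10 t=31 v=6: → [30,41),[24,35); WM=31
i=11 t=30 v=2: → [30,41),[24,35); WM=31
i=12 t=23 v=1: DROP (t<31-2); WM=31
i=13 t=37 v=9: → [36,47),[30,41); WM=37; [24,35) fires=3
i=14 t=40 v=7: → [36,47),[30,41); WM=40
i=15 t=39 v=7: → [36,47),[30,41); WM=40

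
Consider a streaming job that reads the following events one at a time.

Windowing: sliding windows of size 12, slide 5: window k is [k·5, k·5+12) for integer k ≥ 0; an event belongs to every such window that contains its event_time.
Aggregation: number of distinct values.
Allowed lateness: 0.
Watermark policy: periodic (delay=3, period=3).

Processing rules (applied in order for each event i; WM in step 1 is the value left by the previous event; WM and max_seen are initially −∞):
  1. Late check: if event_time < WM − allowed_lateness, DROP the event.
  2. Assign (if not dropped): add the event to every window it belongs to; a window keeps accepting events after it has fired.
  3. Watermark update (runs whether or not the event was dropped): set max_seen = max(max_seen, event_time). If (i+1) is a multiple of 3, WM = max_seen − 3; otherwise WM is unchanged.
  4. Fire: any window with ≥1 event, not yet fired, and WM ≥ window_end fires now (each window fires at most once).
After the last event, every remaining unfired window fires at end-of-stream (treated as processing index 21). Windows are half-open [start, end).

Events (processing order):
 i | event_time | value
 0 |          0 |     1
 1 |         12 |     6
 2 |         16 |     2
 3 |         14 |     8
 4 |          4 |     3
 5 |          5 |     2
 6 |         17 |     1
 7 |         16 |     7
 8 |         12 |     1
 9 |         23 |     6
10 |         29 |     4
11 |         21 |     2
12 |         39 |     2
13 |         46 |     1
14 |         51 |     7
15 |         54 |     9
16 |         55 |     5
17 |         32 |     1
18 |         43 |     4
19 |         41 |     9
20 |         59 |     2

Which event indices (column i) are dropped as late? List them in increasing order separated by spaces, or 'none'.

4 5 8 17 18 19

i=0 t=0 v=1: → [0,12); WM=−∞
i=1 t=12 v=6: → [10,22),[5,17); WM=−∞
i=2 t=16 v=2: → [15,27),[10,22),[5,17); WM=13; [0,12) fires=1
i=3 t=14 v=8: → [10,22),[5,17); WM=13
i=4 t=4 v=3: DROP (t<13-0); WM=13
i=5 t=5 v=2: DROP (t<13-0); WM=13
i=6 t=17 v=1: → [15,27),[10,22); WM=13
i=7 t=16 v=7: → [15,27),[10,22),[5,17); WM=13
i=8 t=12 v=1: DROP (t<13-0); WM=14
i=9 t=23 v=6: → [20,32),[15,27); WM=14
i=10 t=29 v=4: → [25,37),[20,32); WM=14
i=11 t=21 v=2: → [20,32),[15,27),[10,22); WM=26; [5,17) fires=4 [10,22) fires=5
i=12 t=39 v=2: → [35,47),[30,42); WM=26
i=13 t=46 v=1: → [45,57),[40,52),[35,47); WM=26
i=14 t=51 v=7: → [50,62),[45,57),[40,52); WM=48; [15,27) fires=4 [20,32) fires=3 [25,37) fires=1 [30,42) fires=1 [35,47) fires=2
i=15 t=54 v=9: → [50,62),[45,57); WM=48
i=16 t=55 v=5: → [55,67),[50,62),[45,57); WM=48
i=17 t=32 v=1: DROP (t<48-0); WM=52; [40,52) fires=2
i=18 t=43 v=4: DROP (t<52-0); WM=52
i=19 t=41 v=9: DROP (t<52-0); WM=52
i=20 t=59 v=2: → [55,67),[50,62); WM=56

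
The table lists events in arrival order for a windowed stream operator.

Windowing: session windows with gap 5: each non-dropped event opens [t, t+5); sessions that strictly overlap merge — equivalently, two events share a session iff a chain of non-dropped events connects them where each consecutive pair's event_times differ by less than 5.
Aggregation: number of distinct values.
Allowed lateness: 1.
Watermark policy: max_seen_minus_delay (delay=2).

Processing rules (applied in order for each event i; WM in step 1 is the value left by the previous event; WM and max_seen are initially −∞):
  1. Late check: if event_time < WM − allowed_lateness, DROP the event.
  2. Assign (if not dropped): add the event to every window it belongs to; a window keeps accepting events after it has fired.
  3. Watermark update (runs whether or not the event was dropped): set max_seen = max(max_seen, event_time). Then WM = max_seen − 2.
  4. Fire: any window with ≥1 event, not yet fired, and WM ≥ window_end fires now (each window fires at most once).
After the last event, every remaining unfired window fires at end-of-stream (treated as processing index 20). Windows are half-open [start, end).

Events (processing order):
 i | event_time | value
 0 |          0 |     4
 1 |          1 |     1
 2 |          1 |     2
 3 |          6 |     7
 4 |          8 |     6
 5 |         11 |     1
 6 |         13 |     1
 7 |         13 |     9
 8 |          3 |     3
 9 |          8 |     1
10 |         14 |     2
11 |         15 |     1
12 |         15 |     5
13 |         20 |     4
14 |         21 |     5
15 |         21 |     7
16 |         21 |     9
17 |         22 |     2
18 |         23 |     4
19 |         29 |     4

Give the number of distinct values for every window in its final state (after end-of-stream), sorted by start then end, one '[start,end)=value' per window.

i=0 t=0 v=4: → [0,5); WM=-2
i=1 t=1 v=1: → [0,6); WM=-1
i=2 t=1 v=2: → [0,6); WM=-1
i=3 t=6 v=7: → [6,11); WM=4
i=4 t=8 v=6: → [6,13); WM=6
i=5 t=11 v=1: → [6,16); WM=9
i=6 t=13 v=1: → [6,18); WM=11
i=7 t=13 v=9: → [6,18); WM=11
i=8 t=3 v=3: DROP (t<11-1); WM=11
i=9 t=8 v=1: DROP (t<11-1); WM=11
i=10 t=14 v=2: → [6,19); WM=12
i=11 t=15 v=1: → [6,20); WM=13
i=12 t=15 v=5: → [6,20); WM=13
i=13 t=20 v=4: → [20,25); WM=18
i=14 t=21 v=5: → [20,26); WM=19
i=15 t=21 v=7: → [20,26); WM=19
i=16 t=21 v=9: → [20,26); WM=19
i=17 t=22 v=2: → [20,27); WM=20
i=18 t=23 v=4: → [20,28); WM=21
i=19 t=29 v=4: → [29,34); WM=27

[0,6)=3 [6,20)=6 [20,28)=5 [29,34)=1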